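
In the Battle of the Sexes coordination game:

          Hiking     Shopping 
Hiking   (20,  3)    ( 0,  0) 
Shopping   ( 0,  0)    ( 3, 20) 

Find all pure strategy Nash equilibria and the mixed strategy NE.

Pure NE: (Hiking, Hiking) and (Shopping, Shopping); Mixed NE: p = 0.8696, q = 0.1304

Work:
Check pure NE:
(Hiking, Hiking): (20, 3) - no unilateral deviation beneficial
(Shopping, Shopping): (3, 20) - no unilateral deviation beneficial
Mixed NE: P1 plays Hiking with p = 0.8696, P2 plays Hiking with q = 0.1304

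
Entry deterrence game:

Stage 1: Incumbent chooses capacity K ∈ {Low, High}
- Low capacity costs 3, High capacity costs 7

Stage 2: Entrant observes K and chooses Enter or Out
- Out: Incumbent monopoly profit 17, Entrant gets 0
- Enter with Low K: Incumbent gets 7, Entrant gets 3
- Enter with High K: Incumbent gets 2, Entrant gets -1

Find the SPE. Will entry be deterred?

SPE: (High, Enter|Low, Out|High); Entry deterred. Incumbent net profit = 10

Work:
After Low K: Entrant enters (3 > 0)
After High K: Entrant stays out (-1 < 0)
Incumbent: Low → 7−3=4, High → 17−7=10
Incumbent chooses High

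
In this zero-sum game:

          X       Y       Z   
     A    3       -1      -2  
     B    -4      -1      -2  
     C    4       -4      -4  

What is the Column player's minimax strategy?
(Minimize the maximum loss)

Column should play Z, value = -2

Work:
Column player minimizes Row's maximum payoff:
Column X: max payoff to Row = 4
Column Y: max payoff to Row = -1
Column Z: max payoff to Row = -2
Minimum is -2, achieved by column Z.
Minimax strategy: Z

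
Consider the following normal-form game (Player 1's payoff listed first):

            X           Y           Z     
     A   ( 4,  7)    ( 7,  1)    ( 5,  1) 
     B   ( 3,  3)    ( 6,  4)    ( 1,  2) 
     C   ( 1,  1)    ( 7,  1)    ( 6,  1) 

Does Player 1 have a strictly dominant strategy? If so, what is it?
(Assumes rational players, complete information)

No strictly dominant strategy exists for Player 1

Work:
A strategy strictly dominates another if it gives a strictly higher payoff against every opponent action. Compare each pair of P1's strategies column-by-column:
  A vs B: [4 vs 3, 7 vs 6, 5 vs 1] → A strictly dominates B
  A vs C: [4 vs 1, 7 vs 7, 5 vs 6] → A does not strictly dominate C (column Y: 7 ≤ 7)
  B vs A: [3 vs 4, 6 vs 7, 1 vs 5] → B does not strictly dominate A (column X: 3 ≤ 4)
  B vs C: [3 vs 1, 6 vs 7, 1 vs 6] → B does not strictly dominate C (column Y: 6 ≤ 7)
  C vs A: [1 vs 4, 7 vs 7, 6 vs 5] → C does not strictly dominate A (column X: 1 ≤ 4)
  C vs B: [1 vs 3, 7 vs 6, 6 vs 1] → C does not strictly dominate B (column X: 1 ≤ 3)
No single strategy strictly dominates all others → no strictly dominant strategy.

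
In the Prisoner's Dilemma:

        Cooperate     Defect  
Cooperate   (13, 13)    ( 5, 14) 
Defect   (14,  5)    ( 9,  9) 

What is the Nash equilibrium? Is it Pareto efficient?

(Defect, Defect) is NE; not Pareto efficient

Work:
Defect dominates Cooperate for both players:
If P2 cooperates: Defect (14) > Cooperate (13)
If P2 defects: Defect (9) > Cooperate (5)
NE: (Defect, Defect) with payoff (9, 9)
But (Cooperate, Cooperate) = (13, 13) Pareto dominates (9, 9)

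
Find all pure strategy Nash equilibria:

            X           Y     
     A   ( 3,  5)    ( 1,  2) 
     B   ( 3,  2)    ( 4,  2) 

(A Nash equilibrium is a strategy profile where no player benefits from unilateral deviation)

Nash equilibrium: (A, X), (B, X), (B, Y)

Work:
Best responses:
  P1 vs X: payoffs [3, 3] → best response A/B (payoff 3)
  P1 vs Y: payoffs [1, 4] → best response B (payoff 4)
  P2 vs A: payoffs [5, 2] → best response X (payoff 5)
  P2 vs B: payoffs [2, 2] → best response X/Y (payoff 2)
Mutual best responses: (A,X), (B,X), (B,Y) → Nash equilibria.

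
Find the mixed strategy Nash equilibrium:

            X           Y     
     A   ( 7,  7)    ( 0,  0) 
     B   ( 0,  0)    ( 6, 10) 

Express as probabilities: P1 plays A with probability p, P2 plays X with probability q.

p = 0.5882, q = 0.4615

Work:
Find probabilities that make opponent indifferent:
P2 chooses q to make P1 indifferent between A and B
P1 chooses p to make P2 indifferent between X and Y
Mixed NE: P1 plays (A: 0.5882, B: 0.4118), P2 plays (X: 0.4615, Y: 0.5385)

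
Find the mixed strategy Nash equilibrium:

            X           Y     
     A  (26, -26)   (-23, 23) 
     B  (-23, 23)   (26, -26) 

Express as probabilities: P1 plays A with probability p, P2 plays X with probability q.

p = 0.5, q = 0.5

Work:
Find probabilities that make opponent indifferent:
P2 chooses q to make P1 indifferent between A and B
P1 chooses p to make P2 indifferent between X and Y
Mixed NE: P1 plays (A: 0.5, B: 0.5), P2 plays (X: 0.5, Y: 0.5)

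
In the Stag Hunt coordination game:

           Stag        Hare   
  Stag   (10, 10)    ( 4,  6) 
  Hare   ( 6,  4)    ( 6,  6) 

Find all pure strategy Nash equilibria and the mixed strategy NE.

Pure NE: (Stag, Stag) and (Hare, Hare); Mixed NE: p = 0.3333, q = 0.3333

Work:
Check pure NE:
(Stag, Stag): (10, 10) - no unilateral deviation beneficial
(Hare, Hare): (6, 6) - no unilateral deviation beneficial
Mixed NE: P1 plays Stag with p = 0.3333, P2 plays Stag with q = 0.3333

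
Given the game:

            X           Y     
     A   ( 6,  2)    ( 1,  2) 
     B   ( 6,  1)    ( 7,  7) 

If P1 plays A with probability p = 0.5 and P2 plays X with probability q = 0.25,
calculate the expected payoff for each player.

E[P1] = 4.5, E[P2] = 3.75

Work:
E[P1] = p·q·π₁(A,X) + p·(1-q)·π₁(A,Y) + (1-p)·q·π₁(B,X) + (1-p)·(1-q)·π₁(B,Y)
= 0.5·0.25·6 + 0.5·0.75·1 + 0.5·0.25·6 + 0.5·0.75·7
= 4.5

E[P2] = 3.75 (similar calculation)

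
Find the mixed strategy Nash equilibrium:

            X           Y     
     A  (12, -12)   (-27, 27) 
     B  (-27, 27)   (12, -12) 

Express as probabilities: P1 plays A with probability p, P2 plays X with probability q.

p = 0.5, q = 0.5

Work:
Find probabilities that make opponent indifferent:
P2 chooses q to make P1 indifferent between A and B
P1 chooses p to make P2 indifferent between X and Y
Mixed NE: P1 plays (A: 0.5, B: 0.5), P2 plays (X: 0.5, Y: 0.5)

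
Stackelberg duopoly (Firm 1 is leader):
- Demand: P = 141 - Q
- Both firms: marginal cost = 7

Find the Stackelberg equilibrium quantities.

q₁* (leader) = 67.0, q₂* (follower) = 33.5

Work:
Follower's reaction: q₂ = (a - c - q₁)/2
Leader substitutes: π₁ = q₁·(a - q₁ - (a-c-q₁)/2 - c)
FOC: q₁* = (141 - 7)/2 = 67.00
Then: q₂* = (141 - 7 - 67.0)/2 = 33.50
Leader has first-mover advantage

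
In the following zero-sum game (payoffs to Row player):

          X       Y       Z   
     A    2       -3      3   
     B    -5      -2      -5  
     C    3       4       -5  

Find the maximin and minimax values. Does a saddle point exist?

Maximin = -3, Minimax = 3, Saddle: False

Work:
Row minimums: [-3, -5, -5] → maximin = -3
Column maximums: [3, 4, 3] → minimax = 3
No saddle point (maximin ≠ minimax). Mixed strategy needed.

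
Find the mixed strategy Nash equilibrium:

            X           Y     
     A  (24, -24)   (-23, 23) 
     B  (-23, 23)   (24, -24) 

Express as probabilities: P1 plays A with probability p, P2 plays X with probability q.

p = 0.5, q = 0.5

Work:
Find probabilities that make opponent indifferent:
P2 chooses q to make P1 indifferent between A and B
P1 chooses p to make P2 indifferent between X and Y
Mixed NE: P1 plays (A: 0.5, B: 0.5), P2 plays (X: 0.5, Y: 0.5)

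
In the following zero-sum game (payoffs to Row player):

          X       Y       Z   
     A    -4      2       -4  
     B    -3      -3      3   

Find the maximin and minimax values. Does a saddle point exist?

Maximin = -3, Minimax = -3, Saddle: True

Work:
Row minimums: [-4, -3] → maximin = -3
Column maximums: [-3, 2, 3] → minimax = -3
Saddle point exists! Game value = -3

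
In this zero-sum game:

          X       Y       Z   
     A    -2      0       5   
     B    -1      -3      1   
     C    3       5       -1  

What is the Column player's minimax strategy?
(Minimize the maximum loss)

Column should play X, value = 3

Work:
Column player minimizes Row's maximum payoff:
Column X: max payoff to Row = 3
Column Y: max payoff to Row = 5
Column Z: max payoff to Row = 5
Minimum is 3, achieved by column X.
Minimax strategy: X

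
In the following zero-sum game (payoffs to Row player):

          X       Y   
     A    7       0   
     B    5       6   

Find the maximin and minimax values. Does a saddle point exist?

Maximin = 5, Minimax = 6, Saddle: False

Work:
Row minimums: [0, 5] → maximin = 5
Column maximums: [7, 6] → minimax = 6
No saddle point (maximin ≠ minimax). Mixed strategy needed.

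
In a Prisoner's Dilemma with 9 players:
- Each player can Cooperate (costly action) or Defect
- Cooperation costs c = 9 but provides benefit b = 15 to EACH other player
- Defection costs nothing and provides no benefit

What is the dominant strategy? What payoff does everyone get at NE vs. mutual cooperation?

Dominant: Defect; NE payoff = 0; Coop payoff = 111

Work:
Defect dominates (saves cost c = 9, benefit to others is external)
NE: All defect → everyone gets 0
If all cooperate: each receives (8)×15 - 9 = 111
Social dilemma: 111 > 0 but NE gives 0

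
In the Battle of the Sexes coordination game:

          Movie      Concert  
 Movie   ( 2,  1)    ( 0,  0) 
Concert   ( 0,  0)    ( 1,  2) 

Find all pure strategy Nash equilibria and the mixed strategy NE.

Pure NE: (Movie, Movie) and (Concert, Concert); Mixed NE: p = 0.6667, q = 0.3333

Work:
Check pure NE:
(Movie, Movie): (2, 1) - no unilateral deviation beneficial
(Concert, Concert): (1, 2) - no unilateral deviation beneficial
Mixed NE: P1 plays Movie with p = 0.6667, P2 plays Movie with q = 0.3333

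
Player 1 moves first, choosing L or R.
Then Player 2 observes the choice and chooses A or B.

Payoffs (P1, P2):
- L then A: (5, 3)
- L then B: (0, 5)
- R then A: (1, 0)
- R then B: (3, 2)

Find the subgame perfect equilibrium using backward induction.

P1 plays R, P2 plays B after L and B after R; Payoff (3, 2)

Work:
Backward induction:
After L: P2 chooses B → P1 gets 0
After R: P2 chooses B → P1 gets 3
P1 chooses R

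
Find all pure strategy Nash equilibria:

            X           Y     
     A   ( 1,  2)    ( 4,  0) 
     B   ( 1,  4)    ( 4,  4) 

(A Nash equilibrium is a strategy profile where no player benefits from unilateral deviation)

Nash equilibrium: (A, X), (B, X), (B, Y)

Work:
Best responses:
  P1 vs X: payoffs [1, 1] → best response A/B (payoff 1)
  P1 vs Y: payoffs [4, 4] → best response A/B (payoff 4)
  P2 vs A: payoffs [2, 0] → best response X (payoff 2)
  P2 vs B: payoffs [4, 4] → best response X/Y (payoff 4)
Mutual best responses: (A,X), (B,X), (B,Y) → Nash equilibria.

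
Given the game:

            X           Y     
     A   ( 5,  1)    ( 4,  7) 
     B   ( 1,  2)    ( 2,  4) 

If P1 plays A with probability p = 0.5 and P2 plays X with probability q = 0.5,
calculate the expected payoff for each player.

E[P1] = 3.0, E[P2] = 3.5

Work:
E[P1] = p·q·π₁(A,X) + p·(1-q)·π₁(A,Y) + (1-p)·q·π₁(B,X) + (1-p)·(1-q)·π₁(B,Y)
= 0.5·0.5·5 + 0.5·0.5·4 + 0.5·0.5·1 + 0.5·0.5·2
= 3.0

E[P2] = 3.5 (similar calculation)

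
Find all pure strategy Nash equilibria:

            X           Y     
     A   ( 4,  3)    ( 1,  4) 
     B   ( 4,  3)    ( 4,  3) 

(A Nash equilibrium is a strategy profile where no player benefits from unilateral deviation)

Nash equilibrium: (B, X), (B, Y)

Work:
Best responses:
  P1 vs X: payoffs [4, 4] → best response A/B (payoff 4)
  P1 vs Y: payoffs [1, 4] → best response B (payoff 4)
  P2 vs A: payoffs [3, 4] → best response Y (payoff 4)
  P2 vs B: payoffs [3, 3] → best response X/Y (payoff 3)
Mutual best responses: (B,X), (B,Y) → Nash equilibria.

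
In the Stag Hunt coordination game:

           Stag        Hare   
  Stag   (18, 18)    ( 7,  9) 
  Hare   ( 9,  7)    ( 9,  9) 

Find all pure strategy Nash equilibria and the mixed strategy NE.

Pure NE: (Stag, Stag) and (Hare, Hare); Mixed NE: p = 0.1818, q = 0.1818

Work:
Check pure NE:
(Stag, Stag): (18, 18) - no unilateral deviation beneficial
(Hare, Hare): (9, 9) - no unilateral deviation beneficial
Mixed NE: P1 plays Stag with p = 0.1818, P2 plays Stag with q = 0.1818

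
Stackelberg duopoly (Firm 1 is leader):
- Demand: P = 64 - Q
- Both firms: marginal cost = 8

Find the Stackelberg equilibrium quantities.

q₁* (leader) = 28.0, q₂* (follower) = 14.0

Work:
Follower's reaction: q₂ = (a - c - q₁)/2
Leader substitutes: π₁ = q₁·(a - q₁ - (a-c-q₁)/2 - c)
FOC: q₁* = (64 - 8)/2 = 28.00
Then: q₂* = (64 - 8 - 28.0)/2 = 14.00
Leader has first-mover advantage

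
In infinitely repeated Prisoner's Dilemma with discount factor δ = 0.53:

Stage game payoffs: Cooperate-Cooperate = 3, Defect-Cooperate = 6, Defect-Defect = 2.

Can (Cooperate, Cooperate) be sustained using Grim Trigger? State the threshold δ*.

δ* = 0.75; since δ = 0.53 < 0.75, cooperation cannot be sustained

Work:
For Grim Trigger:
Cooperate forever: 3/(1-δ)
Defect then punished: 6 + 2·δ/(1-δ)
Need: 3/(1-δ) ≥ 6 + 2·δ/(1-δ)
Solving: δ ≥ (T-R)/(T-P) = (6-3)/(6-2) = 0.75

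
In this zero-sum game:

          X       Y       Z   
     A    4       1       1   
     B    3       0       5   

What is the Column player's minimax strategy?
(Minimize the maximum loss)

Column should play Y, value = 1

Work:
Column player minimizes Row's maximum payoff:
Column X: max payoff to Row = 4
Column Y: max payoff to Row = 1
Column Z: max payoff to Row = 5
Minimum is 1, achieved by column Y.
Minimax strategy: Y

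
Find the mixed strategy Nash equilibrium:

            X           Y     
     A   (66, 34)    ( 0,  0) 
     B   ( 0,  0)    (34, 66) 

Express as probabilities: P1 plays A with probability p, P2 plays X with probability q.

p = 0.66, q = 0.34

Work:
Find probabilities that make opponent indifferent:
P2 chooses q to make P1 indifferent between A and B
P1 chooses p to make P2 indifferent between X and Y
Mixed NE: P1 plays (A: 0.66, B: 0.34), P2 plays (X: 0.34, Y: 0.66)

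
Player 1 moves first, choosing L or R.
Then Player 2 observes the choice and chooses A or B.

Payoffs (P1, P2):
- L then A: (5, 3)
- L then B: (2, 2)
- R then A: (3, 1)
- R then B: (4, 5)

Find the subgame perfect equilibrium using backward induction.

P1 plays L, P2 plays A after L and B after R; Payoff (5, 3)

Work:
Backward induction:
After L: P2 chooses A → P1 gets 5
After R: P2 chooses B → P1 gets 4
P1 chooses L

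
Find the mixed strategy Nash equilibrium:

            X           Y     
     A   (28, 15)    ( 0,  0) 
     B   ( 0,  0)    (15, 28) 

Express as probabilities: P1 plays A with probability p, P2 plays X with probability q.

p = 0.6512, q = 0.3488

Work:
Find probabilities that make opponent indifferent:
P2 chooses q to make P1 indifferent between A and B
P1 chooses p to make P2 indifferent between X and Y
Mixed NE: P1 plays (A: 0.6512, B: 0.3488), P2 plays (X: 0.3488, Y: 0.6512)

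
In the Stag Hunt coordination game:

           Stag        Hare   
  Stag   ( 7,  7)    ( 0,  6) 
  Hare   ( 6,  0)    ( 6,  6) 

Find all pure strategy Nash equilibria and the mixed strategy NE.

Pure NE: (Stag, Stag) and (Hare, Hare); Mixed NE: p = 0.8571, q = 0.8571

Work:
Check pure NE:
(Stag, Stag): (7, 7) - no unilateral deviation beneficial
(Hare, Hare): (6, 6) - no unilateral deviation beneficial
Mixed NE: P1 plays Stag with p = 0.8571, P2 plays Stag with q = 0.8571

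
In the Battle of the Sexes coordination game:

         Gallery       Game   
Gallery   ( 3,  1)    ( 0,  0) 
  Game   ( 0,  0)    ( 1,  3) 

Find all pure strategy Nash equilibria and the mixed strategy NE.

Pure NE: (Gallery, Gallery) and (Game, Game); Mixed NE: p = 0.75, q = 0.25

Work:
Check pure NE:
(Gallery, Gallery): (3, 1) - no unilateral deviation beneficial
(Game, Game): (1, 3) - no unilateral deviation beneficial
Mixed NE: P1 plays Gallery with p = 0.75, P2 plays Gallery with q = 0.25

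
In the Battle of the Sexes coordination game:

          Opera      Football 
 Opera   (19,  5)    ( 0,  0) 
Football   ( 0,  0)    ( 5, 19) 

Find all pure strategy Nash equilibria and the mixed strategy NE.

Pure NE: (Opera, Opera) and (Football, Football); Mixed NE: p = 0.7917, q = 0.2083

Work:
Check pure NE:
(Opera, Opera): (19, 5) - no unilateral deviation beneficial
(Football, Football): (5, 19) - no unilateral deviation beneficial
Mixed NE: P1 plays Opera with p = 0.7917, P2 plays Opera with q = 0.2083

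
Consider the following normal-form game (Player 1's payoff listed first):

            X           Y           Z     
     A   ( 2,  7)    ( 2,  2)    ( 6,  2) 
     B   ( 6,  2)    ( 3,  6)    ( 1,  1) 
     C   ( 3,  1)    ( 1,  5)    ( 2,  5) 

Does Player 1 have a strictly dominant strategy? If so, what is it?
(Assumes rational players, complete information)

No strictly dominant strategy exists for Player 1

Work:
A strategy strictly dominates another if it gives a strictly higher payoff against every opponent action. Compare each pair of P1's strategies column-by-column:
  A vs B: [2 vs 6, 2 vs 3, 6 vs 1] → A does not strictly dominate B (column X: 2 ≤ 6)
  A vs C: [2 vs 3, 2 vs 1, 6 vs 2] → A does not strictly dominate C (column X: 2 ≤ 3)
  B vs A: [6 vs 2, 3 vs 2, 1 vs 6] → B does not strictly dominate A (column Z: 1 ≤ 6)
  B vs C: [6 vs 3, 3 vs 1, 1 vs 2] → B does not strictly dominate C (column Z: 1 ≤ 2)
  C vs A: [3 vs 2, 1 vs 2, 2 vs 6] → C does not strictly dominate A (column Y: 1 ≤ 2)
  C vs B: [3 vs 6, 1 vs 3, 2 vs 1] → C does not strictly dominate B (column X: 3 ≤ 6)
No single strategy strictly dominates all others → no strictly dominant strategy.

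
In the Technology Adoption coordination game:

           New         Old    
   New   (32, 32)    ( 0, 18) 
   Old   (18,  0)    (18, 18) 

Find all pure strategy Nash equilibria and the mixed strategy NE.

Pure NE: (New, New) and (Old, Old); Mixed NE: p = 0.5625, q = 0.5625

Work:
Check pure NE:
(New, New): (32, 32) - no unilateral deviation beneficial
(Old, Old): (18, 18) - no unilateral deviation beneficial
Mixed NE: P1 plays New with p = 0.5625, P2 plays New with q = 0.5625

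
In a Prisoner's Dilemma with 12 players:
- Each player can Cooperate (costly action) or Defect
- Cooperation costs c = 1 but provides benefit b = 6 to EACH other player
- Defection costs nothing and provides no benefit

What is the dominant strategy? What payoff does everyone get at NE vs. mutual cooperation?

Dominant: Defect; NE payoff = 0; Coop payoff = 65

Work:
Defect dominates (saves cost c = 1, benefit to others is external)
NE: All defect → everyone gets 0
If all cooperate: each receives (11)×6 - 1 = 65
Social dilemma: 65 > 0 but NE gives 0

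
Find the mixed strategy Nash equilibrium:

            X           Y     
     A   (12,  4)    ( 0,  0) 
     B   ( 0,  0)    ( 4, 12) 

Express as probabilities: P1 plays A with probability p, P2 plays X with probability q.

p = 0.75, q = 0.25

Work:
Find probabilities that make opponent indifferent:
P2 chooses q to make P1 indifferent between A and B
P1 chooses p to make P2 indifferent between X and Y
Mixed NE: P1 plays (A: 0.75, B: 0.25), P2 plays (X: 0.25, Y: 0.75)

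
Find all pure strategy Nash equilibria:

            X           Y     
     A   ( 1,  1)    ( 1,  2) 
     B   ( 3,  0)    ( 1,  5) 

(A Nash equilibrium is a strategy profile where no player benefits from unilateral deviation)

Nash equilibrium: (A, Y), (B, Y)

Work:
Best responses:
  P1 vs X: payoffs [1, 3] → best response B (payoff 3)
  P1 vs Y: payoffs [1, 1] → best response A/B (payoff 1)
  P2 vs A: payoffs [1, 2] → best response Y (payoff 2)
  P2 vs B: payoffs [0, 5] → best response Y (payoff 5)
Mutual best responses: (A,Y), (B,Y) → Nash equilibria.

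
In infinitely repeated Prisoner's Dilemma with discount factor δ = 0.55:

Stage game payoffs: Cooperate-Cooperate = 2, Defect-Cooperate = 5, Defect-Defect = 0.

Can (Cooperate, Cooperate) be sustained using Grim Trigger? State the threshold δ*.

δ* = 0.6; since δ = 0.55 < 0.6, cooperation cannot be sustained

Work:
For Grim Trigger:
Cooperate forever: 2/(1-δ)
Defect then punished: 5 + 0·δ/(1-δ)
Need: 2/(1-δ) ≥ 5 + 0·δ/(1-δ)
Solving: δ ≥ (T-R)/(T-P) = (5-2)/(5-0) = 0.6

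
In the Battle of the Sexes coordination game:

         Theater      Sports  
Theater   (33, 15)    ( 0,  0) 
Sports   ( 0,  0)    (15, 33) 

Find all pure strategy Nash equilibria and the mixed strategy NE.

Pure NE: (Theater, Theater) and (Sports, Sports); Mixed NE: p = 0.6875, q = 0.3125

Work:
Check pure NE:
(Theater, Theater): (33, 15) - no unilateral deviation beneficial
(Sports, Sports): (15, 33) - no unilateral deviation beneficial
Mixed NE: P1 plays Theater with p = 0.6875, P2 plays Theater with q = 0.3125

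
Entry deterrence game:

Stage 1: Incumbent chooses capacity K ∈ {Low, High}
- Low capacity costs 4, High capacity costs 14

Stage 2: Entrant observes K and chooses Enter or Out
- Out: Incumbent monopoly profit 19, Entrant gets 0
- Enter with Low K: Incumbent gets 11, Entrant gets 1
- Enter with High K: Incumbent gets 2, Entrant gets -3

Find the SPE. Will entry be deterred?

SPE: (Low, Enter|Low, Out|High); Entry not deterred. Incumbent net profit = 7, Entrant gets 1

Work:
After Low K: Entrant enters (1 > 0)
After High K: Entrant stays out (-3 < 0)
Incumbent: Low → 11−4=7, High → 19−14=5
Incumbent chooses Low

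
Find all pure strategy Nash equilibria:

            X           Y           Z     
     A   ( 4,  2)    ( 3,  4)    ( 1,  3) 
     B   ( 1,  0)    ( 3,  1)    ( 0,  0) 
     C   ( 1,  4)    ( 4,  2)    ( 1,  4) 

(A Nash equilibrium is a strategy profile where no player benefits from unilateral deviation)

Nash equilibrium: (C, Z)

Work:
Best responses:
  P1 vs X: payoffs [4, 1, 1] → best response A (payoff 4)
  P1 vs Y: payoffs [3, 3, 4] → best response C (payoff 4)
  P1 vs Z: payoffs [1, 0, 1] → best response A/C (payoff 1)
  P2 vs A: payoffs [2, 4, 3] → best response Y (payoff 4)
  P2 vs B: payoffs [0, 1, 0] → best response Y (payoff 1)
  P2 vs C: payoffs [4, 2, 4] → best response X/Z (payoff 4)
Mutual best responses: (C,Z) → Nash equilibria.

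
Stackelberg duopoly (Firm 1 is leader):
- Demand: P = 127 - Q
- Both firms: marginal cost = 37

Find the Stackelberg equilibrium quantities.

q₁* (leader) = 45.0, q₂* (follower) = 22.5

Work:
Follower's reaction: q₂ = (a - c - q₁)/2
Leader substitutes: π₁ = q₁·(a - q₁ - (a-c-q₁)/2 - c)
FOC: q₁* = (127 - 37)/2 = 45.00
Then: q₂* = (127 - 37 - 45.0)/2 = 22.50
Leader has first-mover advantage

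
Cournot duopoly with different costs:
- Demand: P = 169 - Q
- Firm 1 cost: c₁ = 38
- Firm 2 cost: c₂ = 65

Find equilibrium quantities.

q₁* = 52.67, q₂* = 25.67

Work:
Reaction: q₁ = (169 - 38 - q₂)/2
Reaction: q₂ = (169 - 65 - q₁)/2
Solve simultaneously:
q₁* = (169 - 2×38 + 65)/3 = 52.67
q₂* = (169 - 2×65 + 38)/3 = 25.67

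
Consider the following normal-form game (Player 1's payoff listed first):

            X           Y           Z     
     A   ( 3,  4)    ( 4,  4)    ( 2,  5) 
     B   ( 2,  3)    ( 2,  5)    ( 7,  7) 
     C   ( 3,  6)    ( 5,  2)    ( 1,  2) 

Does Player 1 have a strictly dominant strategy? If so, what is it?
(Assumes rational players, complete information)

No strictly dominant strategy exists for Player 1

Work:
A strategy strictly dominates another if it gives a strictly higher payoff against every opponent action. Compare each pair of P1's strategies column-by-column:
  A vs B: [3 vs 2, 4 vs 2, 2 vs 7] → A does not strictly dominate B (column Z: 2 ≤ 7)
  A vs C: [3 vs 3, 4 vs 5, 2 vs 1] → A does not strictly dominate C (column X: 3 ≤ 3)
  B vs A: [2 vs 3, 2 vs 4, 7 vs 2] → B does not strictly dominate A (column X: 2 ≤ 3)
  B vs C: [2 vs 3, 2 vs 5, 7 vs 1] → B does not strictly dominate C (column X: 2 ≤ 3)
  C vs A: [3 vs 3, 5 vs 4, 1 vs 2] → C does not strictly dominate A (column X: 3 ≤ 3)
  C vs B: [3 vs 2, 5 vs 2, 1 vs 7] → C does not strictly dominate B (column Z: 1 ≤ 7)
No single strategy strictly dominates all others → no strictly dominant strategy.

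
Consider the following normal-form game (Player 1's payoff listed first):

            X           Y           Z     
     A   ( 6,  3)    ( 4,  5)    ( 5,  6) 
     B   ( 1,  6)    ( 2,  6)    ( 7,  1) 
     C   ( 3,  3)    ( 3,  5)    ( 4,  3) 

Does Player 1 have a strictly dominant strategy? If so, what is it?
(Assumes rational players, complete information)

No strictly dominant strategy exists for Player 1

Work:
A strategy strictly dominates another if it gives a strictly higher payoff against every opponent action. Compare each pair of P1's strategies column-by-column:
  A vs B: [6 vs 1, 4 vs 2, 5 vs 7] → A does not strictly dominate B (column Z: 5 ≤ 7)
  A vs C: [6 vs 3, 4 vs 3, 5 vs 4] → A strictly dominates C
  B vs A: [1 vs 6, 2 vs 4, 7 vs 5] → B does not strictly dominate A (column X: 1 ≤ 6)
  B vs C: [1 vs 3, 2 vs 3, 7 vs 4] → B does not strictly dominate C (column X: 1 ≤ 3)
  C vs A: [3 vs 6, 3 vs 4, 4 vs 5] → C does not strictly dominate A (column X: 3 ≤ 6)
  C vs B: [3 vs 1, 3 vs 2, 4 vs 7] → C does not strictly dominate B (column Z: 4 ≤ 7)
No single strategy strictly dominates all others → no strictly dominant strategy.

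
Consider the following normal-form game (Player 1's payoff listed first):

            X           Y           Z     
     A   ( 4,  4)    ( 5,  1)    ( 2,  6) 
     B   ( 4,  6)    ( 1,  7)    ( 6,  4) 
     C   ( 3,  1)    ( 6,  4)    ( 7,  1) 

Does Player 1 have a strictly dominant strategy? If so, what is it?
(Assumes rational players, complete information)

No strictly dominant strategy exists for Player 1

Work:
A strategy strictly dominates another if it gives a strictly higher payoff against every opponent action. Compare each pair of P1's strategies column-by-column:
  A vs B: [4 vs 4, 5 vs 1, 2 vs 6] → A does not strictly dominate B (column X: 4 ≤ 4)
  A vs C: [4 vs 3, 5 vs 6, 2 vs 7] → A does not strictly dominate C (column Y: 5 ≤ 6)
  B vs A: [4 vs 4, 1 vs 5, 6 vs 2] → B does not strictly dominate A (column X: 4 ≤ 4)
  B vs C: [4 vs 3, 1 vs 6, 6 vs 7] → B does not strictly dominate C (column Y: 1 ≤ 6)
  C vs A: [3 vs 4, 6 vs 5, 7 vs 2] → C does not strictly dominate A (column X: 3 ≤ 4)
  C vs B: [3 vs 4, 6 vs 1, 7 vs 6] → C does not strictly dominate B (column X: 3 ≤ 4)
No single strategy strictly dominates all others → no strictly dominant strategy.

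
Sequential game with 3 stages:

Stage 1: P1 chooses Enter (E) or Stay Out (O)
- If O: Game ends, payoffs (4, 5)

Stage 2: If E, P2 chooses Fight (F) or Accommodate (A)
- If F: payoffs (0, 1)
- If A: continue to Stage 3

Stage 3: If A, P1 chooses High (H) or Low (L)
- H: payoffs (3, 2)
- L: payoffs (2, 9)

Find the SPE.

SPE: (O, A, H); Outcome (4, 5)

Work:
Stage 3: P1 chooses H (3 vs 2)
Stage 2: P2: F->1, A->2 (anticipating H). Choose A
Stage 1: P1: O->4, E->3 (anticipating A, H). Choose O
SPE path: O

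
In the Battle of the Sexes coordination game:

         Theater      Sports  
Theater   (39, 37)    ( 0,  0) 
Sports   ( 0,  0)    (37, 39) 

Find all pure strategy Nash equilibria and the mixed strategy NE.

Pure NE: (Theater, Theater) and (Sports, Sports); Mixed NE: p = 0.5132, q = 0.4868

Work:
Check pure NE:
(Theater, Theater): (39, 37) - no unilateral deviation beneficial
(Sports, Sports): (37, 39) - no unilateral deviation beneficial
Mixed NE: P1 plays Theater with p = 0.5132, P2 plays Theater with q = 0.4868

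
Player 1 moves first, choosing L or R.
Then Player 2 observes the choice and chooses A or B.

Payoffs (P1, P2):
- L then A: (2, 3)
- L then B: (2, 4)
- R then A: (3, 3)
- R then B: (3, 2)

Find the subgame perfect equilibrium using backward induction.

P1 plays R, P2 plays B after L and A after R; Payoff (3, 3)

Work:
Backward induction:
After L: P2 chooses B → P1 gets 2
After R: P2 chooses A → P1 gets 3
P1 chooses R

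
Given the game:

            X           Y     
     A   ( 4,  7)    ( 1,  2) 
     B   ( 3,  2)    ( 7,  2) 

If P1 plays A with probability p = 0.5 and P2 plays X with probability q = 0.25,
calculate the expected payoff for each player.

E[P1] = 3.875, E[P2] = 2.625

Work:
E[P1] = p·q·π₁(A,X) + p·(1-q)·π₁(A,Y) + (1-p)·q·π₁(B,X) + (1-p)·(1-q)·π₁(B,Y)
= 0.5·0.25·4 + 0.5·0.75·1 + 0.5·0.25·3 + 0.5·0.75·7
= 3.875

E[P2] = 2.625 (similar calculation)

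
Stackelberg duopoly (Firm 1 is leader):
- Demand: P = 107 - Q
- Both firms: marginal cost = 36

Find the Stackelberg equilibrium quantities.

q₁* (leader) = 35.5, q₂* (follower) = 17.75

Work:
Follower's reaction: q₂ = (a - c - q₁)/2
Leader substitutes: π₁ = q₁·(a - q₁ - (a-c-q₁)/2 - c)
FOC: q₁* = (107 - 36)/2 = 35.50
Then: q₂* = (107 - 36 - 35.5)/2 = 17.75
Leader has first-mover advantage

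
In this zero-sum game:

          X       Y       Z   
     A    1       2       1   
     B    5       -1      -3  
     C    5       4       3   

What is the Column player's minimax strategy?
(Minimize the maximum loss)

Column should play Z, value = 3

Work:
Column player minimizes Row's maximum payoff:
Column X: max payoff to Row = 5
Column Y: max payoff to Row = 4
Column Z: max payoff to Row = 3
Minimum is 3, achieved by column Z.
Minimax strategy: Z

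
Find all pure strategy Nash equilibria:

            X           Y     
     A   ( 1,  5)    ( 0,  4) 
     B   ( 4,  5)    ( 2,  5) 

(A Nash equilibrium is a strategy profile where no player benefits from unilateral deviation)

Nash equilibrium: (B, X), (B, Y)

Work:
Best responses:
  P1 vs X: payoffs [1, 4] → best response B (payoff 4)
  P1 vs Y: payoffs [0, 2] → best response B (payoff 2)
  P2 vs A: payoffs [5, 4] → best response X (payoff 5)
  P2 vs B: payoffs [5, 5] → best response X/Y (payoff 5)
Mutual best responses: (B,X), (B,Y) → Nash equilibria.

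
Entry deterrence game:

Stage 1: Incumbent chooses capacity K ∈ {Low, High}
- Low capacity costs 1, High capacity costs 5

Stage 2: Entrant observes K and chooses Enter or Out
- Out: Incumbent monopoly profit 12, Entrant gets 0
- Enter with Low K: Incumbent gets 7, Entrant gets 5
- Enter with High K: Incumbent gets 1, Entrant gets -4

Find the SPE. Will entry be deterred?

SPE: (High, Enter|Low, Out|High); Entry deterred. Incumbent net profit = 7

Work:
After Low K: Entrant enters (5 > 0)
After High K: Entrant stays out (-4 < 0)
Incumbent: Low → 7−1=6, High → 12−5=7
Incumbent chooses High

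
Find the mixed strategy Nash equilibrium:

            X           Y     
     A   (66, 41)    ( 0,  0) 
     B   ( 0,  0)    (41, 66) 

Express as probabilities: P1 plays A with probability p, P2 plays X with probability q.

p = 0.6168, q = 0.3832

Work:
Find probabilities that make opponent indifferent:
P2 chooses q to make P1 indifferent between A and B
P1 chooses p to make P2 indifferent between X and Y
Mixed NE: P1 plays (A: 0.6168, B: 0.3832), P2 plays (X: 0.3832, Y: 0.6168)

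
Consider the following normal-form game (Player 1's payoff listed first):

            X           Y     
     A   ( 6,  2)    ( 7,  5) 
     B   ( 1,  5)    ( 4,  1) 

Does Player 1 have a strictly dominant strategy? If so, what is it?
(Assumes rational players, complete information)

Yes, Player 1's strictly dominant strategy is A

Work:
A strategy strictly dominates another if it gives a strictly higher payoff against every opponent action. Compare each pair of P1's strategies column-by-column:
  A vs B: [6 vs 1, 7 vs 4] → A strictly dominates B
  B vs A: [1 vs 6, 4 vs 7] → B does not strictly dominate A (column X: 1 ≤ 6)
A strictly dominates every other strategy → strictly dominant.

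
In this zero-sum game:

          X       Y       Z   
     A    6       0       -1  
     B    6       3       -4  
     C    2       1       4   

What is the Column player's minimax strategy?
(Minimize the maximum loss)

Column should play Y, value = 3

Work:
Column player minimizes Row's maximum payoff:
Column X: max payoff to Row = 6
Column Y: max payoff to Row = 3
Column Z: max payoff to Row = 4
Minimum is 3, achieved by column Y.
Minimax strategy: Y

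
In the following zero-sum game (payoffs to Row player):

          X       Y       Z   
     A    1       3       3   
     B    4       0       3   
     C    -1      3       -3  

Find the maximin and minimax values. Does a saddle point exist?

Maximin = 1, Minimax = 3, Saddle: False

Work:
Row minimums: [1, 0, -3] → maximin = 1
Column maximums: [4, 3, 3] → minimax = 3
No saddle point (maximin ≠ minimax). Mixed strategy needed.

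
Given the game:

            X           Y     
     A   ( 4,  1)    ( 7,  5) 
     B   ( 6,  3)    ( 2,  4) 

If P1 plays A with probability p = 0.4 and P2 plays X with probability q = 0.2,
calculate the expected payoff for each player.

E[P1] = 4.24, E[P2] = 3.96

Work:
E[P1] = p·q·π₁(A,X) + p·(1-q)·π₁(A,Y) + (1-p)·q·π₁(B,X) + (1-p)·(1-q)·π₁(B,Y)
= 0.4·0.2·4 + 0.4·0.8·7 + 0.6·0.2·6 + 0.6·0.8·2
= 4.24

E[P2] = 3.96 (similar calculation)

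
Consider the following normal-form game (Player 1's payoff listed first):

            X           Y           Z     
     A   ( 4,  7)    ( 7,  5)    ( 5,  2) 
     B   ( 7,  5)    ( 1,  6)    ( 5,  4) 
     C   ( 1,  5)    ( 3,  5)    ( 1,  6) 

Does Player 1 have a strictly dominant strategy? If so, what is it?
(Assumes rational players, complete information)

No strictly dominant strategy exists for Player 1

Work:
A strategy strictly dominates another if it gives a strictly higher payoff against every opponent action. Compare each pair of P1's strategies column-by-column:
  A vs B: [4 vs 7, 7 vs 1, 5 vs 5] → A does not strictly dominate B (column X: 4 ≤ 7)
  A vs C: [4 vs 1, 7 vs 3, 5 vs 1] → A strictly dominates C
  B vs A: [7 vs 4, 1 vs 7, 5 vs 5] → B does not strictly dominate A (column Y: 1 ≤ 7)
  B vs C: [7 vs 1, 1 vs 3, 5 vs 1] → B does not strictly dominate C (column Y: 1 ≤ 3)
  C vs A: [1 vs 4, 3 vs 7, 1 vs 5] → C does not strictly dominate A (column X: 1 ≤ 4)
  C vs B: [1 vs 7, 3 vs 1, 1 vs 5] → C does not strictly dominate B (column X: 1 ≤ 7)
No single strategy strictly dominates all others → no strictly dominant strategy.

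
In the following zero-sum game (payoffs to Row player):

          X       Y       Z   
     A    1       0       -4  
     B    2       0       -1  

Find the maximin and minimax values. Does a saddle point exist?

Maximin = -1, Minimax = -1, Saddle: True

Work:
Row minimums: [-4, -1] → maximin = -1
Column maximums: [2, 0, -1] → minimax = -1
Saddle point exists! Game value = -1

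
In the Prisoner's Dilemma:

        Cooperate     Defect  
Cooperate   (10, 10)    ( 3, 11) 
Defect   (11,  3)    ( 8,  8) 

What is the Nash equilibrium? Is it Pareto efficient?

(Defect, Defect) is NE; not Pareto efficient

Work:
Defect dominates Cooperate for both players:
If P2 cooperates: Defect (11) > Cooperate (10)
If P2 defects: Defect (8) > Cooperate (3)
NE: (Defect, Defect) with payoff (8, 8)
But (Cooperate, Cooperate) = (10, 10) Pareto dominates (8, 8)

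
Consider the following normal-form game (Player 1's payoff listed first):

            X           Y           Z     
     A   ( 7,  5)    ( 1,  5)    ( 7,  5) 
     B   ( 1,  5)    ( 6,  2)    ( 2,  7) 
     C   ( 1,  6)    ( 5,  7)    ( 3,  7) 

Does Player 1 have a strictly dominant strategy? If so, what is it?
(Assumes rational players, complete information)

No strictly dominant strategy exists for Player 1

Work:
A strategy strictly dominates another if it gives a strictly higher payoff against every opponent action. Compare each pair of P1's strategies column-by-column:
  A vs B: [7 vs 1, 1 vs 6, 7 vs 2] → A does not strictly dominate B (column Y: 1 ≤ 6)
  A vs C: [7 vs 1, 1 vs 5, 7 vs 3] → A does not strictly dominate C (column Y: 1 ≤ 5)
  B vs A: [1 vs 7, 6 vs 1, 2 vs 7] → B does not strictly dominate A (column X: 1 ≤ 7)
  B vs C: [1 vs 1, 6 vs 5, 2 vs 3] → B does not strictly dominate C (column X: 1 ≤ 1)
  C vs A: [1 vs 7, 5 vs 1, 3 vs 7] → C does not strictly dominate A (column X: 1 ≤ 7)
  C vs B: [1 vs 1, 5 vs 6, 3 vs 2] → C does not strictly dominate B (column X: 1 ≤ 1)
No single strategy strictly dominates all others → no strictly dominant strategy.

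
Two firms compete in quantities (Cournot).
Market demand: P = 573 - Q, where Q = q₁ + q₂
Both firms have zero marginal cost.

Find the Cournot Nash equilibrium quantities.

q₁* = q₂* = 191.0; P* = 191.0

Work:
Profit: π_i = P·q_i = (a - q_i - q_j)·q_i
FOC: ∂π_i/∂q_i = a - 2q_i - q_j = 0
Reaction function: q_i = (573 - q_j)/2
Symmetry: q* = 573/3 = 191.0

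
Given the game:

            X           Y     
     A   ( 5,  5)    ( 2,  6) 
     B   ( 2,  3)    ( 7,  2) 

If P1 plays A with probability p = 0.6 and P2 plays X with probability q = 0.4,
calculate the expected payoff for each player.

E[P1] = 3.92, E[P2] = 4.32

Work:
E[P1] = p·q·π₁(A,X) + p·(1-q)·π₁(A,Y) + (1-p)·q·π₁(B,X) + (1-p)·(1-q)·π₁(B,Y)
= 0.6·0.4·5 + 0.6·0.6·2 + 0.4·0.4·2 + 0.4·0.6·7
= 3.92

E[P2] = 4.32 (similar calculation)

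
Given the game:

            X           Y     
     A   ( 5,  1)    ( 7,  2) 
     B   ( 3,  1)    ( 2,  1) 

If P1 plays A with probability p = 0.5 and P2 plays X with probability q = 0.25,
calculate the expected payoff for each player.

E[P1] = 4.375, E[P2] = 1.375

Work:
E[P1] = p·q·π₁(A,X) + p·(1-q)·π₁(A,Y) + (1-p)·q·π₁(B,X) + (1-p)·(1-q)·π₁(B,Y)
= 0.5·0.25·5 + 0.5·0.75·7 + 0.5·0.25·3 + 0.5·0.75·2
= 4.375

E[P2] = 1.375 (similar calculation)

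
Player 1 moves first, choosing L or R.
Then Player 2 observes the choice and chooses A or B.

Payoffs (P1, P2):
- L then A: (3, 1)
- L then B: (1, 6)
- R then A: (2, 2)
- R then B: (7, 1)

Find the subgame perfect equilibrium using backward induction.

P1 plays R, P2 plays B after L and A after R; Payoff (2, 2)

Work:
Backward induction:
After L: P2 chooses B → P1 gets 1
After R: P2 chooses A → P1 gets 2
P1 chooses R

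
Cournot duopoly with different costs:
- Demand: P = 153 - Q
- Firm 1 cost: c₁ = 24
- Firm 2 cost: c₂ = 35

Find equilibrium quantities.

q₁* = 46.67, q₂* = 35.67

Work:
Reaction: q₁ = (153 - 24 - q₂)/2
Reaction: q₂ = (153 - 35 - q₁)/2
Solve simultaneously:
q₁* = (153 - 2×24 + 35)/3 = 46.67
q₂* = (153 - 2×35 + 24)/3 = 35.67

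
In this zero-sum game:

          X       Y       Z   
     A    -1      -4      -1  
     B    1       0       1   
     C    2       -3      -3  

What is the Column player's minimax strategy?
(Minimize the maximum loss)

Column should play Y, value = 0

Work:
Column player minimizes Row's maximum payoff:
Column X: max payoff to Row = 2
Column Y: max payoff to Row = 0
Column Z: max payoff to Row = 1
Minimum is 0, achieved by column Y.
Minimax strategy: Y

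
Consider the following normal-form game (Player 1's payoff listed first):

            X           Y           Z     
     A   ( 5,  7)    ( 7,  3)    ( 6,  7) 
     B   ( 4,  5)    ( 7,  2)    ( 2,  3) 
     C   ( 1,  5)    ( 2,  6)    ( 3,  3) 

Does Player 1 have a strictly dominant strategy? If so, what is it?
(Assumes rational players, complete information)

No strictly dominant strategy exists for Player 1

Work:
A strategy strictly dominates another if it gives a strictly higher payoff against every opponent action. Compare each pair of P1's strategies column-by-column:
  A vs B: [5 vs 4, 7 vs 7, 6 vs 2] → A does not strictly dominate B (column Y: 7 ≤ 7)
  A vs C: [5 vs 1, 7 vs 2, 6 vs 3] → A strictly dominates C
  B vs A: [4 vs 5, 7 vs 7, 2 vs 6] → B does not strictly dominate A (column X: 4 ≤ 5)
  B vs C: [4 vs 1, 7 vs 2, 2 vs 3] → B does not strictly dominate C (column Z: 2 ≤ 3)
  C vs A: [1 vs 5, 2 vs 7, 3 vs 6] → C does not strictly dominate A (column X: 1 ≤ 5)
  C vs B: [1 vs 4, 2 vs 7, 3 vs 2] → C does not strictly dominate B (column X: 1 ≤ 4)
No single strategy strictly dominates all others → no strictly dominant strategy.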